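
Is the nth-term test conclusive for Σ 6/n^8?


lim(n→∞) 6/n^8 = 0
lim aₙ = 0 → nth-term test is INCONCLUSIVE
(Need other tests; this is actually a convergent p-series with p=8 > 1)

Inconclusive (lim aₙ = 0; need another test)


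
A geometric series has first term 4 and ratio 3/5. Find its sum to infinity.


S∞ = a₁/(1-r) = 4/(1 - 3/5)
= 4/(2/5)
= 10

S∞ = 10


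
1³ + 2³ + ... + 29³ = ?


n(n+1)/2 = 29×30/2 = 435
Σk³ = 435² = 189225

Σk³ = 189225


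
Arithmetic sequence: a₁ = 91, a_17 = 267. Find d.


d = (aₙ - a₁)/(n-1)
= (267 - 91)/(17-1)
= 176/16 = 11

d = 11


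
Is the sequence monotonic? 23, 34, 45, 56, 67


Differences: 11, 11, 11, 11
All differences > 0 → strictly INCREASING

Monotonically increasing


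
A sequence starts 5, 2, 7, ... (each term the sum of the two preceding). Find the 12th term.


Computing iteratively: 5, 2, 7, 9, 16, 25, 41, 66, 107, 173, 280, 453
a_12 = 453

a_12 = 453


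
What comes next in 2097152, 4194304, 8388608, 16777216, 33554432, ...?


Pattern: powers of 2: 2ⁿ
Terms: 2097152, 4194304, 8388608, 16777216, 33554432
Next term = 67108864

Next term = 67108864


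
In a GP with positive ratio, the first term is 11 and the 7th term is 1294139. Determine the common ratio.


r^(n-1) = aₙ/a₁
r^6 = 1294139/11 = 117649
r = 117649^(1/6)
= ±7; taking r > 0 gives r = 7

r = 7


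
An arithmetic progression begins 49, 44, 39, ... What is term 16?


aₙ = a₁ + (n-1)d
= 49 + (16-1)×-5
= 49 - 75
= -26

a_16 = -26


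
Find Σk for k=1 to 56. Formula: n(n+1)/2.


n(n+1)/2 = 56×57/2 = 3192/2 = 1596

Σk = 1596


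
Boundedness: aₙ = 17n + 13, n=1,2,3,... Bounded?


aₙ = 17n + 13 → as n→∞, aₙ→∞
No finite upper bound exists
The sequence is UNBOUNDED

Unbounded (aₙ → ∞ as n → ∞)


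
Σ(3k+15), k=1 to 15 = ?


Σ(3k+15) = 3·Σk + 15·n
= 3·120 + 15·15
= 360 + 225 = 585

Σ = 585


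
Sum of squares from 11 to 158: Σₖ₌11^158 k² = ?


Σₖ₌11^158 k² = Σₖ₌₁^158 k² − Σₖ₌₁^10 k²
= 158·159·317/6 − 10·11·21/6
= 1327279 − 385 = 1326894

Σk² = 1326894


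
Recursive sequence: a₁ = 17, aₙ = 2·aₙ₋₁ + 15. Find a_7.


Computing step by step:
a_1 = 17
a_2 = 49
a_3 = 113
a_4 = 241
a_5 = 497
a_6 = 1009
a_7 = 2033


a_7 = 2033


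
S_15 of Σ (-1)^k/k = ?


S = -1 + 1/2 - 1/3 + 1/4 - 1/5 + 1/6 - 1/7 + 1/8 ± ...
= -0.7254
(Full series converges to -ln(2) ≈ -0.6931)

S_15 = -0.7254


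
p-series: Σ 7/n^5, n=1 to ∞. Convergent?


p-series test: Σ c/n^p converges if p > 1, diverges if p ≤ 1 (constant c > 0 doesn't affect convergence).
p = 5
5 > 1 → CONVERGES

Converges (p = 5 > 1)


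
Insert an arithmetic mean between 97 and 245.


AM = (97 + 245)/2 = 342/2 = 171

AM = 171


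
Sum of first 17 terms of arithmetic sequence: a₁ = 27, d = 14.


aₙ = 27 + (17-1)×14 = 251
Sₙ = n(a₁+aₙ)/2 = 17×(27+251)/2
= 17×278/2 = 2363

S_17 = 2363


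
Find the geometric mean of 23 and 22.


GM = √(23×22) = √506 = 22.4944

GM = 22.4944


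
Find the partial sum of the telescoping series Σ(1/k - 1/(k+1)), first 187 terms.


Telescoping: adjacent terms cancel.
= 1/1 - 1/188
= 1 - 1/188 = 187/188

Sum = 187/188


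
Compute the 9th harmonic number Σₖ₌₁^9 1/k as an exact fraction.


H_9 = 1/1 + 1/2 + 1/3 + 1/4 + 1/5 + 1/6 + 1/7 + 1/8 + 1/9
= 7129/2520
≈ 2.829

H_9 = 7129/2520 ≈ 2.829


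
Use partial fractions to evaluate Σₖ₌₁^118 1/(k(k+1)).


1/(k(k+1)) = 1/k - 1/(k+1) (partial fractions)
Telescoping: Σ = 1 - 1/119 = 118/119

Sum = 118/119


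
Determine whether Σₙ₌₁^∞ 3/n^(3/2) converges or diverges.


p-series test: Σ c/n^p converges if p > 1, diverges if p ≤ 1 (constant c > 0 doesn't affect convergence).
p = 3/2
3/2 > 1 → CONVERGES

Converges (p = 3/2 > 1)


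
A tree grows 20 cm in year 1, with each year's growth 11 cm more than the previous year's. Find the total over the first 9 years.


aₙ = 20 + (9-1)×11 = 108
Sₙ = n(a₁+aₙ)/2 = 9×(20+108)/2
= 9×128/2 = 576

S_9 = 576


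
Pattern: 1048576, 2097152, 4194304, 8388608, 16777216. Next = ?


Pattern: powers of 2: 2ⁿ
Terms: 1048576, 2097152, 4194304, 8388608, 16777216
Next term = 33554432

Next term = 33554432


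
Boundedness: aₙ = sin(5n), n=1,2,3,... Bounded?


For all n, -1 ≤ sin(5n) ≤ 1, so -1 ≤ sin(5n) ≤ 1
Lower bound: -1, Upper bound: 1
The sequence IS bounded

Bounded (-1 ≤ aₙ ≤ 1)


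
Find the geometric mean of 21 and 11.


GM = √(21×11) = √231 = 15.1987

GM = 15.1987


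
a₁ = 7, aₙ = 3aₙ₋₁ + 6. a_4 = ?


Computing step by step:
a_1 = 7
a_2 = 27
a_3 = 87
a_4 = 267


a_4 = 267


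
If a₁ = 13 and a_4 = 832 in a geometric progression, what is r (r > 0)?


r^(n-1) = aₙ/a₁
r^3 = 832/13 = 64
r = 64^(1/3)
= 4

r = 4


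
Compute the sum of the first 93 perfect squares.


n = 93
n(n+1)(2n+1)/6 = 93×94×187/6
= 1634754/6 = 272459

Σk² = 272459


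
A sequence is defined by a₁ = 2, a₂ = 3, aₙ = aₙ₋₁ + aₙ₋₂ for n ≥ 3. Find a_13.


Computing iteratively: 2, 3, 5, 8, 13, 21, 34, 55, 89, 144, 233, 377, ...
a_13 = 610

a_13 = 610


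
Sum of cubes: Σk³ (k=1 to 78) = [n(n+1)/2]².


n(n+1)/2 = 78×79/2 = 3081
Σk³ = 3081² = 9492561

Σk³ = 9492561


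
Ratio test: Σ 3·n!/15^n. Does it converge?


aₙ = 3·n!/15^n
a_{n+1}/aₙ = (n+1)!/15^(n+1) × 15^n/n!  (constant 3 cancels)
= (n+1)/15
L = lim(n→∞) (n+1)/15 = ∞
L > 1 → series DIVERGES

Diverges (ratio test: L = ∞ > 1)


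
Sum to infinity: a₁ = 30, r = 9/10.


S∞ = a₁/(1-r) = 30/(1 - 9/10)
= 30/(1/10)
= 300

S∞ = 300


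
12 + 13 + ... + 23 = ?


Σₖ₌12^23 k = Σₖ₌₁^23 k − Σₖ₌₁^11 k
= 23·24/2 − 11·12/2
= 276 − 66 = 210

Σk = 210


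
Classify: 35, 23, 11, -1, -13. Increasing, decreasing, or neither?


Differences: -12, -12, -12, -12
All differences < 0 → strictly DECREASING

Monotonically decreasing


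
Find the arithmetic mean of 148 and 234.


AM = (148 + 234)/2 = 382/2 = 191

AM = 191


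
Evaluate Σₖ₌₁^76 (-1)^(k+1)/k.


S = 1 - 1/2 + 1/3 - 1/4 + 1/5 - 1/6 + 1/7 - 1/8 ± ...
= 0.6866
(Full series converges to +ln(2) ≈ +0.6931)

S_76 = 0.6866


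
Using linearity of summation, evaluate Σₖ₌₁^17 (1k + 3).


Σ(1k+3) = 1·Σk + 3·n
= 1·153 + 3·17
= 153 + 51 = 204

Σ = 204


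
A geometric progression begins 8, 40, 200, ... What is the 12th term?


aₙ = a₁·r^(n-1)
= 8×5^11
= 8×48828125
= 390625000

a_12 = 390625000


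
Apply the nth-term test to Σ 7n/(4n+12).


lim(n→∞) 7n/(4n+12) = 7/4 = 7/4  (divide numerator and denominator by n)
lim aₙ = 7/4 ≠ 0 → series DIVERGES

Diverges (lim aₙ = 7/4 ≠ 0)


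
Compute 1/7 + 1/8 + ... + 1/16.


Σₖ₌7^16 1/k = 1/7 + 1/8 + 1/9 + 1/10 + 1/11 + 1/12 + 1/13 + 1/14 + 1/15 + 1/16
= 134159/144144
≈ 0.9307

Sum = 134159/144144 ≈ 0.9307


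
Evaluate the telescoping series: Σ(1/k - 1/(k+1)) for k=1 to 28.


Telescoping: adjacent terms cancel.
= 1/1 - 1/29
= 1 - 1/29 = 28/29

Sum = 28/29


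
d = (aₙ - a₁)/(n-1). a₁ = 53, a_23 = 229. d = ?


d = (aₙ - a₁)/(n-1)
= (229 - 53)/(23-1)
= 176/22 = 8

d = 8


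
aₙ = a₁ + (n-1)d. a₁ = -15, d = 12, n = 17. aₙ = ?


aₙ = a₁ + (n-1)d
= -15 + (17-1)×12
= -15 + 192
= 177

a_17 = 177


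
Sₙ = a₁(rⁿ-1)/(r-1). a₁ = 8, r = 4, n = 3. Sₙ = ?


Sₙ = 8×(4^3 - 1)/(4 - 1)
= 8×(64 - 1)/3
= 8×63/3
= 168

S_3 = 168


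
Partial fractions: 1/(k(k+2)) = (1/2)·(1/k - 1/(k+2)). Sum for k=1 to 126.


1/(k(k+2)) = (1/2)·(1/k - 1/(k+2)) (partial fractions)
Telescoping: Σ = (1/2)·(1 + 1/2 - 1/127 - 1/128) = 24129/32512

Sum = 24129/32512


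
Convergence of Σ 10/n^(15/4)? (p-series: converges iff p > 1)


p-series test: Σ c/n^p converges if p > 1, diverges if p ≤ 1 (constant c > 0 doesn't affect convergence).
p = 15/4
15/4 > 1 → CONVERGES

Converges (p = 15/4 > 1)


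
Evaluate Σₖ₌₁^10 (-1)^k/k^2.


S = -1 + 1/4 - 1/9 + 1/16 - 1/25 + 1/36 - 1/49 + 1/64 ± ...
= -0.818
(Full series converges to -π²/12 ≈ -0.8225)

S_10 = -0.818


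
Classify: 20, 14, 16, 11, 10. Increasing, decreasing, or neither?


Differences: -6, 2, -5, -1
Difference at position 2 is +2 (> 0) but position 1 is -6 (< 0) — sequence both rises and falls
→ NOT monotonic

Not monotonic


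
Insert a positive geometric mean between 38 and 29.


GM = √(38×29) = √1102 = 33.1964

GM = 33.1964


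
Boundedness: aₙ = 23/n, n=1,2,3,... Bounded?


a₁ = 23, a₂ = 23/2, a₃ = 23/3, ...
0 < aₙ ≤ 23 for all n ≥ 1
Lower bound: 0, Upper bound: 23
The sequence IS bounded

Bounded (0 < aₙ ≤ 23)


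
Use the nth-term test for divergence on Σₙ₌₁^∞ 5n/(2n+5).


lim(n→∞) 5n/(2n+5) = 5/2 = 5/2  (divide numerator and denominator by n)
lim aₙ = 5/2 ≠ 0 → series DIVERGES

Diverges (lim aₙ = 5/2 ≠ 0)


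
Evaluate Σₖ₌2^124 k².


Σₖ₌2^124 k² = Σₖ₌₁^124 k² − Σₖ₌₁^1 k²
= 124·125·249/6 − 1·2·3/6
= 643250 − 1 = 643249

Σk² = 643249


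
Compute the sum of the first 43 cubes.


n(n+1)/2 = 43×44/2 = 946
Σk³ = 946² = 894916

Σk³ = 894916


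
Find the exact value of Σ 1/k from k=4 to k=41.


Σₖ₌4^41 1/k = 1/4 + 1/5 + 1/6 + ... + 1/41
= 49181003047232333/19914562703599200
≈ 2.4696

Sum = 49181003047232333/19914562703599200 ≈ 2.4696


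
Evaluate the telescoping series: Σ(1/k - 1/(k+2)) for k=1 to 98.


Telescoping with gap 2: two head and two tail terms survive.
= (1 + 1/2) - (1/99 + 1/100)
= 3/2 - 1/99 - 1/100 = 14651/9900

Sum = 14651/9900


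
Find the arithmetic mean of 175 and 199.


AM = (175 + 199)/2 = 374/2 = 187

AM = 187


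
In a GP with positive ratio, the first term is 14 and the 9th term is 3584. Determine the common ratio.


r^(n-1) = aₙ/a₁
r^8 = 3584/14 = 256
r = 256^(1/8)
= ±2; taking r > 0 gives r = 2

r = 2


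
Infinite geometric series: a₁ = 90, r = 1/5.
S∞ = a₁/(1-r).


S∞ = a₁/(1-r) = 90/(1 - 1/5)
= 90/(4/5)
= 225/2

S∞ = 225/2


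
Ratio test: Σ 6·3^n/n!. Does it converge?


aₙ = 6·3^n/n!
a_{n+1}/aₙ = 3^(n+1)/(n+1)! × n!/3^n  (constant 6 cancels)
= 3/(n+1)
L = lim(n→∞) 3/(n+1) = 0
L < 1 → series CONVERGES

Converges (ratio test: L = 0 < 1)


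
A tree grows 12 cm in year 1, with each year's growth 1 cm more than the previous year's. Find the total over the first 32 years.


aₙ = 12 + (32-1)×1 = 43
Sₙ = n(a₁+aₙ)/2 = 32×(12+43)/2
= 32×55/2 = 880

S_32 = 880


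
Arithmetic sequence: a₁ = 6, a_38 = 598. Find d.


d = (aₙ - a₁)/(n-1)
= (598 - 6)/(38-1)
= 592/37 = 16

d = 16


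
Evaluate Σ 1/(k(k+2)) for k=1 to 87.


1/(k(k+2)) = (1/2)·(1/k - 1/(k+2)) (partial fractions)
Telescoping: Σ = (1/2)·(1 + 1/2 - 1/88 - 1/89) = 11571/15664

Sum = 11571/15664


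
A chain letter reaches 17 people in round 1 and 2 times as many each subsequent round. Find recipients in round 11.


aₙ = a₁·r^(n-1)
= 17×2^10
= 17×1024
= 17408

a_11 = 17408


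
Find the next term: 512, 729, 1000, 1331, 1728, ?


Pattern: perfect cubes: n³
Terms: 512, 729, 1000, 1331, 1728
Next term = 2197

Next term = 2197


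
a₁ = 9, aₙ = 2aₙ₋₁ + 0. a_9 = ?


Computing step by step:
a_1 = 9
a_2 = 18
a_3 = 36
a_4 = 72
a_5 = 144
a_6 = 288
a_7 = 576
a_8 = 1152
a_9 = 2304


a_9 = 2304


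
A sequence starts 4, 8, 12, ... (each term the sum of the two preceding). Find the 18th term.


Computing iteratively: 4, 8, 12, 20, 32, 52, 84, 136, 220, 356, 576, 932, ...
a_18 = 16724

a_18 = 16724


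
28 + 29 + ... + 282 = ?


Σₖ₌28^282 k = Σₖ₌₁^282 k − Σₖ₌₁^27 k
= 282·283/2 − 27·28/2
= 39903 − 378 = 39525

Σk = 39525


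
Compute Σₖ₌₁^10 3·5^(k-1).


Sₙ = 3×(5^10 - 1)/(5 - 1)
= 3×(9765625 - 1)/4
= 3×9765624/4
= 7324218

S_10 = 7324218


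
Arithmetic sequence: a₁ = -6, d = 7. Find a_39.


aₙ = a₁ + (n-1)d
= -6 + (39-1)×7
= -6 + 266
= 260

a_39 = 260


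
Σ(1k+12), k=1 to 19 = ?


Σ(1k+12) = 1·Σk + 12·n
= 1·190 + 12·19
= 190 + 228 = 418

Σ = 418


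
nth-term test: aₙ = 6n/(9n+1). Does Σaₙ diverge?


lim(n→∞) 6n/(9n+1) = 6/9 = 2/3  (divide numerator and denominator by n)
lim aₙ = 2/3 ≠ 0 → series DIVERGES

Diverges (lim aₙ = 2/3 ≠ 0)


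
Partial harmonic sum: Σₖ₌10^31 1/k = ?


Σₖ₌10^31 1/k = 1/10 + 1/11 + 1/12 + ... + 1/31
= 86517723849247/72201776446800
≈ 1.1983

Sum = 86517723849247/72201776446800 ≈ 1.1983


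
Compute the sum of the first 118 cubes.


n(n+1)/2 = 118×119/2 = 7021
Σk³ = 7021² = 49294441

Σk³ = 49294441


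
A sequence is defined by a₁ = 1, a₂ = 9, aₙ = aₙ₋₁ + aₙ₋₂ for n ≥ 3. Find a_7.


Computing iteratively: 1, 9, 10, 19, 29, 48, 77
a_7 = 77

a_7 = 77


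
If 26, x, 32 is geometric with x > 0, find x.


GM = √(26×32) = √832 = 28.8444

GM = 28.8444


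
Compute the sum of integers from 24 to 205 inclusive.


Σₖ₌24^205 k = Σₖ₌₁^205 k − Σₖ₌₁^23 k
= 205·206/2 − 23·24/2
= 21115 − 276 = 20839

Σk = 20839


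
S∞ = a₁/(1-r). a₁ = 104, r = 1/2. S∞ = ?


S∞ = a₁/(1-r) = 104/(1 - 1/2)
= 104/(1/2)
= 208

S∞ = 208


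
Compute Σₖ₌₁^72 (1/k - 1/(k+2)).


Telescoping with gap 2: two head and two tail terms survive.
= (1 + 1/2) - (1/73 + 1/74)
= 3/2 - 1/73 - 1/74 = 3978/2701

Sum = 3978/2701


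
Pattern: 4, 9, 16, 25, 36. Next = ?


Pattern: perfect squares: n²
Terms: 4, 9, 16, 25, 36
Next term = 49

Next term = 49


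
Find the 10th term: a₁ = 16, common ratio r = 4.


aₙ = a₁·r^(n-1)
= 16×4^9
= 16×262144
= 4194304

a_10 = 4194304


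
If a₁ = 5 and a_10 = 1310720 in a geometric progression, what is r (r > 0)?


r^(n-1) = aₙ/a₁
r^9 = 1310720/5 = 262144
r = 262144^(1/9)
= 4

r = 4


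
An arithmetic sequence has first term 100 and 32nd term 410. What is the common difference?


d = (aₙ - a₁)/(n-1)
= (410 - 100)/(32-1)
= 310/31 = 10

d = 10


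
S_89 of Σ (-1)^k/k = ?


S = -1 + 1/2 - 1/3 + 1/4 - 1/5 + 1/6 - 1/7 + 1/8 ± ...
= -0.6987
(Full series converges to -ln(2) ≈ -0.6931)

S_89 = -0.6987


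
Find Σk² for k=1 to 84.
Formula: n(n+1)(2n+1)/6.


n = 84
n(n+1)(2n+1)/6 = 84×85×169/6
= 1206660/6 = 201110

Σk² = 201110


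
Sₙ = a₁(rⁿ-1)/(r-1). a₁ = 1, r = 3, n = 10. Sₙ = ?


Sₙ = 1×(3^10 - 1)/(3 - 1)
= 1×(59049 - 1)/2
= 1×59048/2
= 29524

S_10 = 29524


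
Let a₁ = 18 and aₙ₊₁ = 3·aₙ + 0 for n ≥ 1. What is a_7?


Computing step by step:
a_1 = 18
a_2 = 54
a_3 = 162
a_4 = 486
a_5 = 1458
a_6 = 4374
a_7 = 13122


a_7 = 13122


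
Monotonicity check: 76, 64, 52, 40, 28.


Differences: -12, -12, -12, -12
All differences < 0 → strictly DECREASING

Monotonically decreasing


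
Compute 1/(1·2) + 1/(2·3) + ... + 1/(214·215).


1/(k(k+1)) = 1/k - 1/(k+1) (partial fractions)
Telescoping: Σ = 1 - 1/215 = 214/215

Sum = 214/215


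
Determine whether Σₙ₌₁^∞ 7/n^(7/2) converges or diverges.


p-series test: Σ c/n^p converges if p > 1, diverges if p ≤ 1 (constant c > 0 doesn't affect convergence).
p = 7/2
7/2 > 1 → CONVERGES

Converges (p = 7/2 > 1)


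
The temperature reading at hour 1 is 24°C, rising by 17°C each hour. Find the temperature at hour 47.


aₙ = a₁ + (n-1)d
= 24 + (47-1)×17
= 24 + 782
= 806

a_47 = 806


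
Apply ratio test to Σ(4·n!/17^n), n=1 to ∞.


aₙ = 4·n!/17^n
a_{n+1}/aₙ = (n+1)!/17^(n+1) × 17^n/n!  (constant 4 cancels)
= (n+1)/17
L = lim(n→∞) (n+1)/17 = ∞
L > 1 → series DIVERGES

Diverges (ratio test: L = ∞ > 1)


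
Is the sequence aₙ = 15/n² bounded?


a₁ = 15, a₂ = 15/4, a₃ = 15/9, ...
0 < aₙ ≤ 15 for all n ≥ 1
The sequence IS bounded

Bounded (0 < aₙ ≤ 15)


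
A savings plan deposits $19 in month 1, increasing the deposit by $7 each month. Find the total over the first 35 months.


aₙ = 19 + (35-1)×7 = 257
Sₙ = n(a₁+aₙ)/2 = 35×(19+257)/2
= 35×276/2 = 4830

S_35 = 4830


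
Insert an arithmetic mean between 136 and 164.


AM = (136 + 164)/2 = 300/2 = 150

AM = 150


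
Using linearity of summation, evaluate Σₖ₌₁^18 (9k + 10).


Σ(9k+10) = 9·Σk + 10·n
= 9·171 + 10·18
= 1539 + 180 = 1719

Σ = 1719


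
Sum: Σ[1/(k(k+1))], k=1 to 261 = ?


1/(k(k+1)) = 1/k - 1/(k+1) (partial fractions)
Telescoping: Σ = 1 - 1/262 = 261/262

Sum = 261/262


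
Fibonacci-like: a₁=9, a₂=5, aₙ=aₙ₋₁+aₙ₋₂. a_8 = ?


Computing iteratively: 9, 5, 14, 19, 33, 52, 85, 137
a_8 = 137

a_8 = 137


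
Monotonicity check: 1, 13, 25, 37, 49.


Differences: 12, 12, 12, 12
All differences > 0 → strictly INCREASING

Monotonically increasing


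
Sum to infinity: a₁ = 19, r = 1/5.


S∞ = a₁/(1-r) = 19/(1 - 1/5)
= 19/(4/5)
= 95/4

S∞ = 95/4


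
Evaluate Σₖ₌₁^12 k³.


n(n+1)/2 = 12×13/2 = 78
Σk³ = 78² = 6084

Σk³ = 6084


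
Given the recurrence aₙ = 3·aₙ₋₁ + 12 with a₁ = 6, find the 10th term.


Computing step by step:
a_1 = 6
a_2 = 30
a_3 = 102
a_4 = 318
a_5 = 966
a_6 = 2910
a_7 = 8742
a_8 = 26238
a_9 = 78726
a_10 = 236190


a_10 = 236190


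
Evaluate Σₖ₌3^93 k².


Σₖ₌3^93 k² = Σₖ₌₁^93 k² − Σₖ₌₁^2 k²
= 93·94·187/6 − 2·3·5/6
= 272459 − 5 = 272454

Σk² = 272454


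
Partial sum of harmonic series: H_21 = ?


H_21 = 1/1 + 1/2 + 1/3 + ... + 1/21
= 18858053/5173168
≈ 3.6454

H_21 = 18858053/5173168 ≈ 3.6454


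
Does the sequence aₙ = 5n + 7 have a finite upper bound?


aₙ = 5n + 7 → as n→∞, aₙ→∞
No finite upper bound exists
The sequence is UNBOUNDED

Unbounded (aₙ → ∞ as n → ∞)


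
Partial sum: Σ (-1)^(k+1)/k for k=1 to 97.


S = 1 - 1/2 + 1/3 - 1/4 + 1/5 - 1/6 + 1/7 - 1/8 ± ...
= 0.6983
(Full series converges to +ln(2) ≈ +0.6931)

S_97 = 0.6983


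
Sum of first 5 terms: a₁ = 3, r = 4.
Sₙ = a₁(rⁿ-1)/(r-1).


Sₙ = 3×(4^5 - 1)/(4 - 1)
= 3×(1024 - 1)/3
= 3×1023/3
= 1023

S_5 = 1023


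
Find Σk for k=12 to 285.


Σₖ₌12^285 k = Σₖ₌₁^285 k − Σₖ₌₁^11 k
= 285·286/2 − 11·12/2
= 40755 − 66 = 40689

Σk = 40689


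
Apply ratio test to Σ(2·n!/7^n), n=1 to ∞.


aₙ = 2·n!/7^n
a_{n+1}/aₙ = (n+1)!/7^(n+1) × 7^n/n!  (constant 2 cancels)
= (n+1)/7
L = lim(n→∞) (n+1)/7 = ∞
L > 1 → series DIVERGES

Diverges (ratio test: L = ∞ > 1)


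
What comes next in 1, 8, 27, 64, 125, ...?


Pattern: perfect cubes: n³
Terms: 1, 8, 27, 64, 125
Next term = 216

Next term = 216


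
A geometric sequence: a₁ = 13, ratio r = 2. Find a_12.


aₙ = a₁·r^(n-1)
= 13×2^11
= 13×2048
= 26624

a_12 = 26624


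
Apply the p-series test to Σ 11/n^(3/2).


p-series test: Σ c/n^p converges if p > 1, diverges if p ≤ 1 (constant c > 0 doesn't affect convergence).
p = 3/2
3/2 > 1 → CONVERGES

Converges (p = 3/2 > 1)


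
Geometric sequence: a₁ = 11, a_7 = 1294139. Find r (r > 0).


r^(n-1) = aₙ/a₁
r^6 = 1294139/11 = 117649
r = 117649^(1/6)
= ±7; taking r > 0 gives r = 7

r = 7


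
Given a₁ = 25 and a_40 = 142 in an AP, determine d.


d = (aₙ - a₁)/(n-1)
= (142 - 25)/(40-1)
= 117/39 = 3

d = 3


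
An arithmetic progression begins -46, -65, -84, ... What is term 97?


aₙ = a₁ + (n-1)d
= -46 + (97-1)×-19
= -46 - 1824
= -1870

a_97 = -1870


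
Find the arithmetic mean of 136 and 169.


AM = (136 + 169)/2 = 305/2 = 152.5

AM = 152.5


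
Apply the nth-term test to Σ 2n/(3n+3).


lim(n→∞) 2n/(3n+3) = 2/3 = 2/3  (divide numerator and denominator by n)
lim aₙ = 2/3 ≠ 0 → series DIVERGES

Diverges (lim aₙ = 2/3 ≠ 0)


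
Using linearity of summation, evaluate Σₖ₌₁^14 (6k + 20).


Σ(6k+20) = 6·Σk + 20·n
= 6·105 + 20·14
= 630 + 280 = 910

Σ = 910


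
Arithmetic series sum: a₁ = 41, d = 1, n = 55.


aₙ = 41 + (55-1)×1 = 95
Sₙ = n(a₁+aₙ)/2 = 55×(41+95)/2
= 55×136/2 = 3740

S_55 = 3740


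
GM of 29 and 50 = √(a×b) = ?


GM = √(29×50) = √1450 = 38.0789

GM = 38.0789


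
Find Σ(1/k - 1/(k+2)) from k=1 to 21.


Telescoping with gap 2: two head and two tail terms survive.
= (1 + 1/2) - (1/22 + 1/23)
= 3/2 - 1/22 - 1/23 = 357/253

Sum = 357/253


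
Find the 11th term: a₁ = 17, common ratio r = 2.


aₙ = a₁·r^(n-1)
= 17×2^10
= 17×1024
= 17408

a_11 = 17408


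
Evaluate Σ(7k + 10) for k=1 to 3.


Σ(7k+10) = 7·Σk + 10·n
= 7·6 + 10·3
= 42 + 30 = 72

Σ = 72


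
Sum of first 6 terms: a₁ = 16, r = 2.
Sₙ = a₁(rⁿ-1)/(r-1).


Sₙ = 16×(2^6 - 1)/(2 - 1)
= 16×(64 - 1)/1
= 16×63/1
= 1008

S_6 = 1008


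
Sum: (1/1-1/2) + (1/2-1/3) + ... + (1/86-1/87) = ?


Telescoping: adjacent terms cancel.
= 1/1 - 1/87
= 1 - 1/87 = 86/87

Sum = 86/87


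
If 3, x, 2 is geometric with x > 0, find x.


GM = √(3×2) = √6 = 2.4495

GM = 2.4495


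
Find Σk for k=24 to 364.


Σₖ₌24^364 k = Σₖ₌₁^364 k − Σₖ₌₁^23 k
= 364·365/2 − 23·24/2
= 66430 − 276 = 66154

Σk = 66154


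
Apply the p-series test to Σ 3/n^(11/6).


p-series test: Σ c/n^p converges if p > 1, diverges if p ≤ 1 (constant c > 0 doesn't affect convergence).
p = 11/6
11/6 > 1 → CONVERGES

Converges (p = 11/6 > 1)


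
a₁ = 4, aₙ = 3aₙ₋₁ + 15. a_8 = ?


Computing step by step:
a_1 = 4
a_2 = 27
a_3 = 96
a_4 = 303
a_5 = 924
a_6 = 2787
a_7 = 8376
a_8 = 25143


a_8 = 25143


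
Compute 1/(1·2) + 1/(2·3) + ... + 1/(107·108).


1/(k(k+1)) = 1/k - 1/(k+1) (partial fractions)
Telescoping: Σ = 1 - 1/108 = 107/108

Sum = 107/108


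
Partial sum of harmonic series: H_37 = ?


H_37 = 1/1 + 1/2 + 1/3 + ... + 1/37
= 2040798836801833/485721041551200
≈ 4.2016

H_37 = 2040798836801833/485721041551200 ≈ 4.2016


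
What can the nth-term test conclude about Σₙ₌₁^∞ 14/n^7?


lim(n→∞) 14/n^7 = 0
lim aₙ = 0 → nth-term test is INCONCLUSIVE
(Need other tests; this is actually a convergent p-series with p=7 > 1)

Inconclusive (lim aₙ = 0; need another test)


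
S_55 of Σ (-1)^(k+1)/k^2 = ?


S = 1 - 1/4 + 1/9 - 1/16 + 1/25 - 1/36 + 1/49 - 1/64 ± ...
= 0.8226
(Full series converges to +π²/12 ≈ +0.8225)

S_55 = 0.8226


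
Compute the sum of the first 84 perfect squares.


n = 84
n(n+1)(2n+1)/6 = 84×85×169/6
= 1206660/6 = 201110

Σk² = 201110


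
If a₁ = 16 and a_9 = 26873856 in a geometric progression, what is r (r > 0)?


r^(n-1) = aₙ/a₁
r^8 = 26873856/16 = 1679616
r = 1679616^(1/8)
= ±6; taking r > 0 gives r = 6

r = 6


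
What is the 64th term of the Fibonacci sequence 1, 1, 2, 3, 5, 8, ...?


Fibonacci sequence: 1, 1, 2, 3, 5, 8, 13, 21, 34, 55, 89, ...
F(64) = 10610209857723

F(64) = 10610209857723


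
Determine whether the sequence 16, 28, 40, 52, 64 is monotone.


Differences: 12, 12, 12, 12
All differences > 0 → strictly INCREASING

Monotonically increasing


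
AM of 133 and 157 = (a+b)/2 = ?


AM = (133 + 157)/2 = 290/2 = 145

AM = 145


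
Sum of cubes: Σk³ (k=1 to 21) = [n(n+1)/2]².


n(n+1)/2 = 21×22/2 = 231
Σk³ = 231² = 53361

Σk³ = 53361


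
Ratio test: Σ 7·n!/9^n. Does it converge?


aₙ = 7·n!/9^n
a_{n+1}/aₙ = (n+1)!/9^(n+1) × 9^n/n!  (constant 7 cancels)
= (n+1)/9
L = lim(n→∞) (n+1)/9 = ∞
L > 1 → series DIVERGES

Diverges (ratio test: L = ∞ > 1)


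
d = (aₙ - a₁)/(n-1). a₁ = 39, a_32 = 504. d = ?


d = (aₙ - a₁)/(n-1)
= (504 - 39)/(32-1)
= 465/31 = 15

d = 15


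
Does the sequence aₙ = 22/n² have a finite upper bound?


a₁ = 22, a₂ = 22/4, a₃ = 22/9, ...
0 < aₙ ≤ 22 for all n ≥ 1
The sequence IS bounded

Bounded (0 < aₙ ≤ 22)


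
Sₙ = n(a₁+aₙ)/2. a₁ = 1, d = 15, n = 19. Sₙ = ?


aₙ = 1 + (19-1)×15 = 271
Sₙ = n(a₁+aₙ)/2 = 19×(1+271)/2
= 19×272/2 = 2584

S_19 = 2584


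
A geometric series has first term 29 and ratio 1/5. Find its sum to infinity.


S∞ = a₁/(1-r) = 29/(1 - 1/5)
= 29/(4/5)
= 145/4

S∞ = 145/4


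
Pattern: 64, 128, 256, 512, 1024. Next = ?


Pattern: powers of 2: 2ⁿ
Terms: 64, 128, 256, 512, 1024
Next term = 2048

Next term = 2048


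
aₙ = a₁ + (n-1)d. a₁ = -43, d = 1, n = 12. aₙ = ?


aₙ = a₁ + (n-1)d
= -43 + (12-1)×1
= -43 + 11
= -32

a_12 = -32


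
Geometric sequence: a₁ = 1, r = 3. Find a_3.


aₙ = a₁·r^(n-1)
= 1×3^2
= 1×9
= 9

a_3 = 9


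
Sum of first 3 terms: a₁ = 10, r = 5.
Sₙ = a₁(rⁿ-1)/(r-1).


Sₙ = 10×(5^3 - 1)/(5 - 1)
= 10×(125 - 1)/4
= 10×124/4
= 310

S_3 = 310


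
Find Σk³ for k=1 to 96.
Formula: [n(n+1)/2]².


n(n+1)/2 = 96×97/2 = 4656
Σk³ = 4656² = 21678336

Σk³ = 21678336


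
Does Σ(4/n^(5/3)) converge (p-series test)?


p-series test: Σ c/n^p converges if p > 1, diverges if p ≤ 1 (constant c > 0 doesn't affect convergence).
p = 5/3
5/3 > 1 → CONVERGES

Converges (p = 5/3 > 1)


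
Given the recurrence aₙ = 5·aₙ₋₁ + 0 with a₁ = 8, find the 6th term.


Computing step by step:
a_1 = 8
a_2 = 40
a_3 = 200
a_4 = 1000
a_5 = 5000
a_6 = 25000


a_6 = 25000


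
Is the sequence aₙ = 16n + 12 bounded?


aₙ = 16n + 12 → as n→∞, aₙ→∞
No finite upper bound exists
The sequence is UNBOUNDED

Unbounded (aₙ → ∞ as n → ∞)


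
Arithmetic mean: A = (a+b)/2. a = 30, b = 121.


AM = (30 + 121)/2 = 151/2 = 75.5

AM = 75.5


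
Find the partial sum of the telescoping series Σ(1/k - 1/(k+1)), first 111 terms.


Telescoping: adjacent terms cancel.
= 1/1 - 1/112
= 1 - 1/112 = 111/112

Sum = 111/112


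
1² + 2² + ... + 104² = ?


n = 104
n(n+1)(2n+1)/6 = 104×105×209/6
= 2282280/6 = 380380

Σk² = 380380


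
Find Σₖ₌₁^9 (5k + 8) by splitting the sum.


Σ(5k+8) = 5·Σk + 8·n
= 5·45 + 8·9
= 225 + 72 = 297

Σ = 297


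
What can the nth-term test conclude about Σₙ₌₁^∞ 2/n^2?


lim(n→∞) 2/n^2 = 0
lim aₙ = 0 → nth-term test is INCONCLUSIVE
(Need other tests; this is actually a convergent p-series with p=2 > 1)

Inconclusive (lim aₙ = 0; need another test)


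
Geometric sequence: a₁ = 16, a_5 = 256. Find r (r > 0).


r^(n-1) = aₙ/a₁
r^4 = 256/16 = 16
r = 16^(1/4)
= ±2; taking r > 0 gives r = 2

r = 2


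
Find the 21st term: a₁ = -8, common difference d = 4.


aₙ = a₁ + (n-1)d
= -8 + (21-1)×4
= -8 + 80
= 72

a_21 = 72


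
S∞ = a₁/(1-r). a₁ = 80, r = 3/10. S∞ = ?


S∞ = a₁/(1-r) = 80/(1 - 3/10)
= 80/(7/10)
= 800/7

S∞ = 800/7


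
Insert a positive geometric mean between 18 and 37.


GM = √(18×37) = √666 = 25.807

GM = 25.807


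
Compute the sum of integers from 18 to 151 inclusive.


Σₖ₌18^151 k = Σₖ₌₁^151 k − Σₖ₌₁^17 k
= 151·152/2 − 17·18/2
= 11476 − 153 = 11323

Σk = 11323


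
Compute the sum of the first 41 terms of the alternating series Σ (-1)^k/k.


S = -1 + 1/2 - 1/3 + 1/4 - 1/5 + 1/6 - 1/7 + 1/8 ± ...
= -0.7052
(Full series converges to -ln(2) ≈ -0.6931)

S_41 = -0.7052


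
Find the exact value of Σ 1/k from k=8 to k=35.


Σₖ₌8^35 1/k = 1/8 + 1/9 + 1/10 + ... + 1/35
= 2914184239027/1875370816800
≈ 1.5539

Sum = 2914184239027/1875370816800 ≈ 1.5539


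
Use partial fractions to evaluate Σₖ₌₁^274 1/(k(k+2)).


1/(k(k+2)) = (1/2)·(1/k - 1/(k+2)) (partial fractions)
Telescoping: Σ = (1/2)·(1 + 1/2 - 1/275 - 1/276) = 113299/151800

Sum = 113299/151800


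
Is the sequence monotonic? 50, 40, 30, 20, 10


Differences: -10, -10, -10, -10
All differences < 0 → strictly DECREASING

Monotonically decreasing


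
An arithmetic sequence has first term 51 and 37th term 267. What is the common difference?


d = (aₙ - a₁)/(n-1)
= (267 - 51)/(37-1)
= 216/36 = 6

d = 6


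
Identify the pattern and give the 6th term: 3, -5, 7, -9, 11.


Pattern: alternating sign, magnitude arithmetic (d=2)
Terms: 3, -5, 7, -9, 11
Next term = -13

Next term = -13


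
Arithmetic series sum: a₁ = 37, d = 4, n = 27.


aₙ = 37 + (27-1)×4 = 141
Sₙ = n(a₁+aₙ)/2 = 27×(37+141)/2
= 27×178/2 = 2403

S_27 = 2403


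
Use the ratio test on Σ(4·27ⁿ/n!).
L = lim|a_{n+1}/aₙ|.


aₙ = 4·27^n/n!
a_{n+1}/aₙ = 27^(n+1)/(n+1)! × n!/27^n  (constant 4 cancels)
= 27/(n+1)
L = lim(n→∞) 27/(n+1) = 0
L < 1 → series CONVERGES

Converges (ratio test: L = 0 < 1)


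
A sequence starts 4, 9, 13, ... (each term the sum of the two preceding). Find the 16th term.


Computing iteratively: 4, 9, 13, 22, 35, 57, 92, 149, 241, 390, 631, 1021, ...
a_16 = 6998

a_16 = 6998


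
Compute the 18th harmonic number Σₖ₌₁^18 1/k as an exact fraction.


H_18 = 1/1 + 1/2 + 1/3 + ... + 1/18
= 14274301/4084080
≈ 3.4951

H_18 = 14274301/4084080 ≈ 3.4951


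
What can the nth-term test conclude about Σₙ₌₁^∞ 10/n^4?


lim(n→∞) 10/n^4 = 0
lim aₙ = 0 → nth-term test is INCONCLUSIVE
(Need other tests; this is actually a convergent p-series with p=4 > 1)

Inconclusive (lim aₙ = 0; need another test)


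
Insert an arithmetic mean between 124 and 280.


AM = (124 + 280)/2 = 404/2 = 202

AM = 202


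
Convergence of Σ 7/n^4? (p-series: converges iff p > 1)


p-series test: Σ c/n^p converges if p > 1, diverges if p ≤ 1 (constant c > 0 doesn't affect convergence).
p = 4
4 > 1 → CONVERGES

Converges (p = 4 > 1)


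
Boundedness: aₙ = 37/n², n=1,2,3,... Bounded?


a₁ = 37, a₂ = 37/4, a₃ = 37/9, ...
0 < aₙ ≤ 37 for all n ≥ 1
The sequence IS bounded

Bounded (0 < aₙ ≤ 37)


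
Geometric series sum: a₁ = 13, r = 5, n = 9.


Sₙ = 13×(5^9 - 1)/(5 - 1)
= 13×(1953125 - 1)/4
= 13×1953124/4
= 6347653

S_9 = 6347653


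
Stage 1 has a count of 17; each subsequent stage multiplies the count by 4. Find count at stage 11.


aₙ = a₁·r^(n-1)
= 17×4^10
= 17×1048576
= 17825792

a_11 = 17825792


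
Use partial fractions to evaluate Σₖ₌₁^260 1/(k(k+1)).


1/(k(k+1)) = 1/k - 1/(k+1) (partial fractions)
Telescoping: Σ = 1 - 1/261 = 260/261

Sum = 260/261


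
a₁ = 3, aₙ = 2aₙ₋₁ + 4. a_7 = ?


Computing step by step:
a_1 = 3
a_2 = 10
a_3 = 24
a_4 = 52
a_5 = 108
a_6 = 220
a_7 = 444


a_7 = 444


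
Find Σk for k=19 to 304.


Σₖ₌19^304 k = Σₖ₌₁^304 k − Σₖ₌₁^18 k
= 304·305/2 − 18·19/2
= 46360 − 171 = 46189

Σk = 46189


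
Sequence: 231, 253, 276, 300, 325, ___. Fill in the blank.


Pattern: triangular numbers: n(n+1)/2
Terms: 231, 253, 276, 300, 325
Next term = 351

Next term = 351


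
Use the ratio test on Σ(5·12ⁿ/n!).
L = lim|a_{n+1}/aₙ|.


aₙ = 5·12^n/n!
a_{n+1}/aₙ = 12^(n+1)/(n+1)! × n!/12^n  (constant 5 cancels)
= 12/(n+1)
L = lim(n→∞) 12/(n+1) = 0
L < 1 → series CONVERGES

Converges (ratio test: L = 0 < 1)


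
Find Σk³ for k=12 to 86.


Σₖ₌12^86 k³ = [86·87/2]² − [11·12/2]²
= 13995081 − 4356 = 13990725

Σk³ = 13990725


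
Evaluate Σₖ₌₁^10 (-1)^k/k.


S = -1 + 1/2 - 1/3 + 1/4 - 1/5 + 1/6 - 1/7 + 1/8 ± ...
= -0.6456
(Full series converges to -ln(2) ≈ -0.6931)

S_10 = -0.6456


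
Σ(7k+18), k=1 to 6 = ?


Σ(7k+18) = 7·Σk + 18·n
= 7·21 + 18·6
= 147 + 108 = 255

Σ = 255


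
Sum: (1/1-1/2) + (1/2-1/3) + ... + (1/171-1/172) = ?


Telescoping: adjacent terms cancel.
= 1/1 - 1/172
= 1 - 1/172 = 171/172

Sum = 171/172


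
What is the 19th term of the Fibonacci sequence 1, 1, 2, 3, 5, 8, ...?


Fibonacci sequence: 1, 1, 2, 3, 5, 8, 13, 21, 34, 55, 89, ...
F(19) = 4181

F(19) = 4181


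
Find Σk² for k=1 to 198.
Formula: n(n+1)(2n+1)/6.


n = 198
n(n+1)(2n+1)/6 = 198×199×397/6
= 15642594/6 = 2607099

Σk² = 2607099


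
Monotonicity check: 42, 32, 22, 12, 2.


Differences: -10, -10, -10, -10
All differences < 0 → strictly DECREASING

Monotonically decreasing


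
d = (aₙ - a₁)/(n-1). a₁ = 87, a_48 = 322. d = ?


d = (aₙ - a₁)/(n-1)
= (322 - 87)/(48-1)
= 235/47 = 5

d = 5


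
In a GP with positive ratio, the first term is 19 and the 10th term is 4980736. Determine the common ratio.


r^(n-1) = aₙ/a₁
r^9 = 4980736/19 = 262144
r = 262144^(1/9)
= 4

r = 4


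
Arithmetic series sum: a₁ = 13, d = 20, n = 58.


aₙ = 13 + (58-1)×20 = 1153
Sₙ = n(a₁+aₙ)/2 = 58×(13+1153)/2
= 58×1166/2 = 33814

S_58 = 33814


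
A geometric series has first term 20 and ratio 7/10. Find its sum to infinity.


S∞ = a₁/(1-r) = 20/(1 - 7/10)
= 20/(3/10)
= 200/3

S∞ = 200/3


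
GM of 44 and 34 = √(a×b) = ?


GM = √(44×34) = √1496 = 38.6782

GM = 38.6782


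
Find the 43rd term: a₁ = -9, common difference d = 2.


aₙ = a₁ + (n-1)d
= -9 + (43-1)×2
= -9 + 84
= 75

a_43 = 75


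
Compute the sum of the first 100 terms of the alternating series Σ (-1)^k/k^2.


S = -1 + 1/4 - 1/9 + 1/16 - 1/25 + 1/36 - 1/49 + 1/64 ± ...
= -0.8224
(Full series converges to -π²/12 ≈ -0.8225)

S_100 = -0.8224


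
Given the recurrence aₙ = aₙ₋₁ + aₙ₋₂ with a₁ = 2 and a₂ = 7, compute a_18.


Computing iteratively: 2, 7, 9, 16, 25, 41, 66, 107, 173, 280, 453, 733, ...
a_18 = 13153

a_18 = 13153


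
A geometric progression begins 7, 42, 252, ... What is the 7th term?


aₙ = a₁·r^(n-1)
= 7×6^6
= 7×46656
= 326592

a_7 = 326592


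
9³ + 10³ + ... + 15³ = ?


Σₖ₌9^15 k³ = [15·16/2]² − [8·9/2]²
= 14400 − 1296 = 13104

Σk³ = 13104


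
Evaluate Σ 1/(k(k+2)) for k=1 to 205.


1/(k(k+2)) = (1/2)·(1/k - 1/(k+2)) (partial fractions)
Telescoping: Σ = (1/2)·(1 + 1/2 - 1/206 - 1/207) = 31775/42642

Sum = 31775/42642


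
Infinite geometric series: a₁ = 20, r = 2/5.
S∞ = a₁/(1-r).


S∞ = a₁/(1-r) = 20/(1 - 2/5)
= 20/(3/5)
= 100/3

S∞ = 100/3


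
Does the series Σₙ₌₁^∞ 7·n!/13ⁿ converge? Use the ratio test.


aₙ = 7·n!/13^n
a_{n+1}/aₙ = (n+1)!/13^(n+1) × 13^n/n!  (constant 7 cancels)
= (n+1)/13
L = lim(n→∞) (n+1)/13 = ∞
L > 1 → series DIVERGES

Diverges (ratio test: L = ∞ > 1)


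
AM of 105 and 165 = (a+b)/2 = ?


AM = (105 + 165)/2 = 270/2 = 135

AM = 135


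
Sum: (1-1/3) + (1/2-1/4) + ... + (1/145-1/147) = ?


Telescoping with gap 2: two head and two tail terms survive.
= (1 + 1/2) - (1/146 + 1/147)
= 3/2 - 1/146 - 1/147 = 15950/10731

Sum = 15950/10731


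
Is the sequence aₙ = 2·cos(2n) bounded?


For all n, -1 ≤ cos(2n) ≤ 1, so -2 ≤ 2·cos(2n) ≤ 2
Lower bound: -2, Upper bound: 2
The sequence IS bounded

Bounded (-2 ≤ aₙ ≤ 2)


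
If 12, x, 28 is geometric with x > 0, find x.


GM = √(12×28) = √336 = 18.3303

GM = 18.3303


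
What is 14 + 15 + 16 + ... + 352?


Σₖ₌14^352 k = Σₖ₌₁^352 k − Σₖ₌₁^13 k
= 352·353/2 − 13·14/2
= 62128 − 91 = 62037

Σk = 62037


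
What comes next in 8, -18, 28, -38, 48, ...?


Pattern: alternating sign, magnitude arithmetic (d=10)
Terms: 8, -18, 28, -38, 48
Next term = -58

Next term = -58


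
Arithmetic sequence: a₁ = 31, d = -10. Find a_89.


aₙ = a₁ + (n-1)d
= 31 + (89-1)×-10
= 31 - 880
= -849

a_89 = -849


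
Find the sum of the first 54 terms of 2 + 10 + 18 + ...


aₙ = 2 + (54-1)×8 = 426
Sₙ = n(a₁+aₙ)/2 = 54×(2+426)/2
= 54×428/2 = 11556

S_54 = 11556


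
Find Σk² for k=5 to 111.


Σₖ₌5^111 k² = Σₖ₌₁^111 k² − Σₖ₌₁^4 k²
= 111·112·223/6 − 4·5·9/6
= 462056 − 30 = 462026

Σk² = 462026


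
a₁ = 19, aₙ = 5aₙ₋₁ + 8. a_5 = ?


Computing step by step:
a_1 = 19
a_2 = 103
a_3 = 523
a_4 = 2623
a_5 = 13123


a_5 = 13123


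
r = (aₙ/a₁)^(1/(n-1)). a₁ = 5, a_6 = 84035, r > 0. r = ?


r^(n-1) = aₙ/a₁
r^5 = 84035/5 = 16807
r = 16807^(1/5)
= 7

r = 7


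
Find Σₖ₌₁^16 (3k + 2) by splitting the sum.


Σ(3k+2) = 3·Σk + 2·n
= 3·136 + 2·16
= 408 + 32 = 440

Σ = 440


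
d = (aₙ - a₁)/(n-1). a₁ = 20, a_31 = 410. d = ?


d = (aₙ - a₁)/(n-1)
= (410 - 20)/(31-1)
= 390/30 = 13

d = 13


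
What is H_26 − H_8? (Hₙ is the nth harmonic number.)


Σₖ₌9^26 1/k = 1/9 + 1/10 + 1/11 + ... + 1/26
= 10142360257/8923714800
≈ 1.1366

Sum = 10142360257/8923714800 ≈ 1.1366


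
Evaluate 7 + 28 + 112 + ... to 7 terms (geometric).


Sₙ = 7×(4^7 - 1)/(4 - 1)
= 7×(16384 - 1)/3
= 7×16383/3
= 38227

S_7 = 38227


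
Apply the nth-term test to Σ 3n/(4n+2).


lim(n→∞) 3n/(4n+2) = 3/4 = 3/4  (divide numerator and denominator by n)
lim aₙ = 3/4 ≠ 0 → series DIVERGES

Diverges (lim aₙ = 3/4 ≠ 0)


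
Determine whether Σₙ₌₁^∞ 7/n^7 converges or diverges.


p-series test: Σ c/n^p converges if p > 1, diverges if p ≤ 1 (constant c > 0 doesn't affect convergence).
p = 7
7 > 1 → CONVERGES

Converges (p = 7 > 1)


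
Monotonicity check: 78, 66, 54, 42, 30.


Differences: -12, -12, -12, -12
All differences < 0 → strictly DECREASING

Monotonically decreasing


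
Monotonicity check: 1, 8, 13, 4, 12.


Differences: 7, 5, -9, 8
Difference at position 1 is +7 (> 0) but position 3 is -9 (< 0) — sequence both rises and falls
→ NOT monotonic

Not monotonic


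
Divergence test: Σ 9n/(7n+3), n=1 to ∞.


lim(n→∞) 9n/(7n+3) = 9/7 = 9/7  (divide numerator and denominator by n)
lim aₙ = 9/7 ≠ 0 → series DIVERGES

Diverges (lim aₙ = 9/7 ≠ 0)


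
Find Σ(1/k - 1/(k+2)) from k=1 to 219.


Telescoping with gap 2: two head and two tail terms survive.
= (1 + 1/2) - (1/220 + 1/221)
= 3/2 - 1/220 - 1/221 = 72489/48620

Sum = 72489/48620


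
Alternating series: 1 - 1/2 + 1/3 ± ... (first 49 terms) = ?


S = 1 - 1/2 + 1/3 - 1/4 + 1/5 - 1/6 + 1/7 - 1/8 ± ...
= 0.7032
(Full series converges to +ln(2) ≈ +0.6931)

S_49 = 0.7032


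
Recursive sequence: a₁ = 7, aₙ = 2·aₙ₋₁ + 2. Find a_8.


Computing step by step:
a_1 = 7
a_2 = 16
a_3 = 34
a_4 = 70
a_5 = 142
a_6 = 286
a_7 = 574
a_8 = 1150


a_8 = 1150


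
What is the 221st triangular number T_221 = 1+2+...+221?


n(n+1)/2 = 221×222/2 = 49062/2 = 24531

Σk = 24531


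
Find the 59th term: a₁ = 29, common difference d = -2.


aₙ = a₁ + (n-1)d
= 29 + (59-1)×-2
= 29 - 116
= -87

a_59 = -87


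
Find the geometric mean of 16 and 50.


GM = √(16×50) = √800 = 28.2843

GM = 28.2843


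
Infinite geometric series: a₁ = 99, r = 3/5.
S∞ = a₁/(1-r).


S∞ = a₁/(1-r) = 99/(1 - 3/5)
= 99/(2/5)
= 495/2

S∞ = 495/2


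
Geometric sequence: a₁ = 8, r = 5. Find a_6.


aₙ = a₁·r^(n-1)
= 8×5^5
= 8×3125
= 25000

a_6 = 25000


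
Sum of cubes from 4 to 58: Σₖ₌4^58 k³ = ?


Σₖ₌4^58 k³ = [58·59/2]² − [3·4/2]²
= 2927521 − 36 = 2927485

Σk³ = 2927485


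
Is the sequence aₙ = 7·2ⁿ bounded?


aₙ = 7·2ⁿ → as n→∞, aₙ→∞ (since base 2 > 1)
No finite upper bound exists
The sequence is UNBOUNDED

Unbounded (aₙ → ∞ as n → ∞)
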